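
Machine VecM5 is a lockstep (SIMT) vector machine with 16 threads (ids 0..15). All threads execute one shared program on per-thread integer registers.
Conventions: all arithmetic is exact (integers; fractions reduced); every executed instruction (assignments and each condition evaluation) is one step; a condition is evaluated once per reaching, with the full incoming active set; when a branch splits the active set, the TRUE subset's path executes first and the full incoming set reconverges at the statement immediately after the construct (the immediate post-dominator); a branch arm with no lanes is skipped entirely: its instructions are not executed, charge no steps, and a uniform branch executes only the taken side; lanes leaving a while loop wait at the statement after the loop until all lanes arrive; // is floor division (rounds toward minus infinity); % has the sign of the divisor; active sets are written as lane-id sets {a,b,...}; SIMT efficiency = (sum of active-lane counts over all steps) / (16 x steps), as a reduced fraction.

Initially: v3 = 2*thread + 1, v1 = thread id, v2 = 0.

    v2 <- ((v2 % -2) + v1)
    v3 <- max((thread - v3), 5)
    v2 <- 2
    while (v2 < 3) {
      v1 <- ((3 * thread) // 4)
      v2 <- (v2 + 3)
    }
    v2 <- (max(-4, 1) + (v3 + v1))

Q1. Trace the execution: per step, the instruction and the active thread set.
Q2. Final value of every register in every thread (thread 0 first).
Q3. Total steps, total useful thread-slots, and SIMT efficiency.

step 0: v2 <- ((v2 % -2) + v1)       {0,1,2,3,4,5,6,7,8,9,10,11,12,13,14,15}
step 1: v3 <- max((thread - v3), 5)  {0,1,2,3,4,5,6,7,8,9,10,11,12,13,14,15}
step 2: v2 <- 2                      {0,1,2,3,4,5,6,7,8,9,10,11,12,13,14,15}
step 3: eval (v2 < 3)                {0,1,2,3,4,5,6,7,8,9,10,11,12,13,14,15}
step 4: v1 <- ((3 * thread) // 4)    {0,1,2,3,4,5,6,7,8,9,10,11,12,13,14,15}
step 5: v2 <- (v2 + 3)               {0,1,2,3,4,5,6,7,8,9,10,11,12,13,14,15}
step 6: eval (v2 < 3)                {0,1,2,3,4,5,6,7,8,9,10,11,12,13,14,15}
step 7: v2 <- (max(-4, 1) + (v3 + v1)) {0,1,2,3,4,5,6,7,8,9,10,11,12,13,14,15}

Answer: 8 steps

v3: 5,5,5,5,5,5,5,5,5,5,5,5,5,5,5,5
v1: 0,0,1,2,3,3,4,5,6,6,7,8,9,9,10,11
v2: 6,6,7,8,9,9,10,11,12,12,13,14,15,15,16,17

steps = 8; useful = 128; efficiency = 128/128 = 1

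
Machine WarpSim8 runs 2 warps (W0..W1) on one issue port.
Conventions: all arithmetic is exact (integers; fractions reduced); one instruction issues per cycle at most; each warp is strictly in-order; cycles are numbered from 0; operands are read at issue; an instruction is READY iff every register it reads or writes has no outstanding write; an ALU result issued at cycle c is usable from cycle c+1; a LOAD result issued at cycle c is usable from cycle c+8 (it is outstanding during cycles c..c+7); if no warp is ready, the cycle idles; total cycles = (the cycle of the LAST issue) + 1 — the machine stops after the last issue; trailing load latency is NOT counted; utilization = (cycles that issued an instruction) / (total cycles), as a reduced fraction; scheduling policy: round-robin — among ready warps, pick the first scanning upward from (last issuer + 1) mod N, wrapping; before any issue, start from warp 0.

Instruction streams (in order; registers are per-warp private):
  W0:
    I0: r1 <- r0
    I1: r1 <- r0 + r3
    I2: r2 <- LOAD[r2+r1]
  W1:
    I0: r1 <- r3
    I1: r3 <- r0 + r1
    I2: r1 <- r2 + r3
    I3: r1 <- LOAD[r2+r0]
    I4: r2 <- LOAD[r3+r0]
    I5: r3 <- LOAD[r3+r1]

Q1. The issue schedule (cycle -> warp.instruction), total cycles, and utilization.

cycle 0: W0.I0
cycle 1: W1.I0
cycle 2: W0.I1
cycle 3: W1.I1
cycle 4: W0.I2
cycle 5: W1.I2
cycle 6: W1.I3
cycle 7: W1.I4
cycle 8: idle
cycle 9: idle
cycle 10: idle
cycle 11: idle
cycle 12: idle
cycle 13: idle
cycle 14: W1.I5

Answer: 15 cycles, utilization 3/5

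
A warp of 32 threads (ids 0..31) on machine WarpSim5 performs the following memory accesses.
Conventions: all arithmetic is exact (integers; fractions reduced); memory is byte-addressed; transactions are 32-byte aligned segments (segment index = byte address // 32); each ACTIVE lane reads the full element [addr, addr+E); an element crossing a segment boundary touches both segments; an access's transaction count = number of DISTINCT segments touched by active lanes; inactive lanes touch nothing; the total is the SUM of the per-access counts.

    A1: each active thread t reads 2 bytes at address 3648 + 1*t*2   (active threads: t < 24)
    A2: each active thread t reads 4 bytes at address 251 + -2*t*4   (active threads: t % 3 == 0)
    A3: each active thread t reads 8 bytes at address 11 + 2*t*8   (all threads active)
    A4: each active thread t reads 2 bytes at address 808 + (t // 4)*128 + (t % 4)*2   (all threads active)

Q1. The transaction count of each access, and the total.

A1: 2 transactions
A2: 8 transactions
A3: 17 transactions
A4: 8 transactions

Answer: 2,8,17,8; total 35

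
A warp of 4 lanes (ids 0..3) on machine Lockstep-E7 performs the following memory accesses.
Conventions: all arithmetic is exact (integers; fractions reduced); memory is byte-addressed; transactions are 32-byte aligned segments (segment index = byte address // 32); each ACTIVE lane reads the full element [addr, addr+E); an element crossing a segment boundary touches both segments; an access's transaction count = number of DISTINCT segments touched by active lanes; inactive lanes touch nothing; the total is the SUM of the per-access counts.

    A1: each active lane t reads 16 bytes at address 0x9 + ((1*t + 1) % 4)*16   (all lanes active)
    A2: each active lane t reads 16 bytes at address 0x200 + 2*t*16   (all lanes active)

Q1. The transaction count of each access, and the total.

A1: 3 transactions
A2: 4 transactions

Answer: 3,4; total 7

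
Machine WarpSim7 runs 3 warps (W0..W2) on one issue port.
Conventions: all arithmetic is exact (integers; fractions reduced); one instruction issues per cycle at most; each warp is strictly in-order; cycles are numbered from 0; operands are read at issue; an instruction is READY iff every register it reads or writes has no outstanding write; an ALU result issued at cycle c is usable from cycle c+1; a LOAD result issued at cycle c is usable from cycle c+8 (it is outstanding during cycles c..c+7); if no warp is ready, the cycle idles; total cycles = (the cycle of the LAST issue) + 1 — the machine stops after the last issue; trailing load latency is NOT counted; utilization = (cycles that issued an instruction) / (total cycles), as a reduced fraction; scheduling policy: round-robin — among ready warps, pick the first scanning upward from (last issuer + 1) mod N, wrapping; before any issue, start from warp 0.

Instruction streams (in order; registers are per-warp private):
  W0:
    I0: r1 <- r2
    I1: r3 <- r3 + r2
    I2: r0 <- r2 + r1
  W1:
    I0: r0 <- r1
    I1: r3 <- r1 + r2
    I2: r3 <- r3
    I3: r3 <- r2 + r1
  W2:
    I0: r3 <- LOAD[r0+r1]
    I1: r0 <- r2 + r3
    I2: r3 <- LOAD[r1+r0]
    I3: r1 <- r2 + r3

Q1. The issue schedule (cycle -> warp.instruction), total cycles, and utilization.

cycle 0: W0.I0
cycle 1: W1.I0
cycle 2: W2.I0
cycle 3: W0.I1
cycle 4: W1.I1
cycle 5: W0.I2
cycle 6: W1.I2
cycle 7: W1.I3
cycle 8: idle
cycle 9: idle
cycle 10: W2.I1
cycle 11: W2.I2
cycle 12: idle
cycle 13: idle
cycle 14: idle
cycle 15: idle
cycle 16: idle
cycle 17: idle
cycle 18: idle
cycle 19: W2.I3

Answer: 20 cycles, utilization 11/20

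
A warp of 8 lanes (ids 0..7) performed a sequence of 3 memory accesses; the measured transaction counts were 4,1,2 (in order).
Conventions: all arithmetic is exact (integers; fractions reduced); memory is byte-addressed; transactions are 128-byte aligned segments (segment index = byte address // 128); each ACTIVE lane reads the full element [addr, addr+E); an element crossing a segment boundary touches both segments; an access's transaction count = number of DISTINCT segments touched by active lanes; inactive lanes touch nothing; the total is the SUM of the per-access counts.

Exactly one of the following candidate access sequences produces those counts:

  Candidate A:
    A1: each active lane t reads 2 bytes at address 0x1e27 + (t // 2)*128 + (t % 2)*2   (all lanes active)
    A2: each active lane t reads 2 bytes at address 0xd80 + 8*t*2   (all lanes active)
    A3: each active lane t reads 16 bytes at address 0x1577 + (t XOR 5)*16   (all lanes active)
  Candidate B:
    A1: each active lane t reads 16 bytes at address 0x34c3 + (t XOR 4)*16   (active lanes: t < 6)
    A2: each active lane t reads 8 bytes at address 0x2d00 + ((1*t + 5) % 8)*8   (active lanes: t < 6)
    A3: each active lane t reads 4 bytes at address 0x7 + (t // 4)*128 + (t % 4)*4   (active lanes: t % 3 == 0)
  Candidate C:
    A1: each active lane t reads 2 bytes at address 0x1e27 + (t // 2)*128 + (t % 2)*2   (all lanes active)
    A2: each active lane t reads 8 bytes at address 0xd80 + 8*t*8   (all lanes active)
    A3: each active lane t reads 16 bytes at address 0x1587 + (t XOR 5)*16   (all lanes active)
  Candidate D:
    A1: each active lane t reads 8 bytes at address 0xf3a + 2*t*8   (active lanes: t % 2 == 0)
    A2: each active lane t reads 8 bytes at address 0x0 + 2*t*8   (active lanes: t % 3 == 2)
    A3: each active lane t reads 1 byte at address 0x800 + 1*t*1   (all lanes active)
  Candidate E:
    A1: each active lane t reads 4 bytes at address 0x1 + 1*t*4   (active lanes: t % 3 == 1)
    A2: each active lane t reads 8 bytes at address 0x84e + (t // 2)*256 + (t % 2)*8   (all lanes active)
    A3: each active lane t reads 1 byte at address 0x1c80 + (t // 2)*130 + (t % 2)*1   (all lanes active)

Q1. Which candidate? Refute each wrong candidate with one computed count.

B: A1 gives 2 transactions, not 4
C: A2 gives 4 transactions, not 1
D: A1 gives 2 transactions, not 4
E: A1 gives 1 transaction, not 4
A: all counts match (4,1,2)

Answer: A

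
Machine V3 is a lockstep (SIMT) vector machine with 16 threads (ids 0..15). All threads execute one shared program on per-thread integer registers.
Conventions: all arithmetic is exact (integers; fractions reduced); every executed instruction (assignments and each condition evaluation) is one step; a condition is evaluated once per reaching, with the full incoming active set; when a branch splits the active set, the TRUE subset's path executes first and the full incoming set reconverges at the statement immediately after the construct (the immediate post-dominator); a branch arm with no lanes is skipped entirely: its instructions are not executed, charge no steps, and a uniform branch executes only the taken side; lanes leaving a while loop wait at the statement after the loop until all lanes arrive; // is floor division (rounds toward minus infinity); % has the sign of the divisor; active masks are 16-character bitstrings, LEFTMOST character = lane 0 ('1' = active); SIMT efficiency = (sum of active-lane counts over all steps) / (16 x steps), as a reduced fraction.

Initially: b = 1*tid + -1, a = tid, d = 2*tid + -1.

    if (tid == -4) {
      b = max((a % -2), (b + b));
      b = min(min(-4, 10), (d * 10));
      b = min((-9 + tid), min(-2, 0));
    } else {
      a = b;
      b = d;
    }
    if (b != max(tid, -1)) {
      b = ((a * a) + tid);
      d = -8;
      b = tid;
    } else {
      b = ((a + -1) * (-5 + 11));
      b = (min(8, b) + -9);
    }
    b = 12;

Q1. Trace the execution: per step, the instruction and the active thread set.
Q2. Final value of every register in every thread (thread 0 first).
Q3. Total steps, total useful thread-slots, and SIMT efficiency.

step 0: eval (tid == -4)             1111111111111111
step 1: a <- b                       1111111111111111
step 2: b <- d                       1111111111111111
step 3: eval (b != max(tid, -1))     1111111111111111
step 4: b <- ((a * a) + tid)         1011111111111111
step 5: d <- -8                      1011111111111111
step 6: b <- tid                     1011111111111111
step 7: b <- ((a + -1) * (-5 + 11))  0100000000000000
step 8: b <- (min(8, b) + -9)        0100000000000000
step 9: b <- 12                      1111111111111111

Answer: 10 steps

b: 12,12,12,12,12,12,12,12,12,12,12,12,12,12,12,12
a: -1,0,1,2,3,4,5,6,7,8,9,10,11,12,13,14
d: -8,1,-8,-8,-8,-8,-8,-8,-8,-8,-8,-8,-8,-8,-8,-8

steps = 10; useful = 127; efficiency = 127/160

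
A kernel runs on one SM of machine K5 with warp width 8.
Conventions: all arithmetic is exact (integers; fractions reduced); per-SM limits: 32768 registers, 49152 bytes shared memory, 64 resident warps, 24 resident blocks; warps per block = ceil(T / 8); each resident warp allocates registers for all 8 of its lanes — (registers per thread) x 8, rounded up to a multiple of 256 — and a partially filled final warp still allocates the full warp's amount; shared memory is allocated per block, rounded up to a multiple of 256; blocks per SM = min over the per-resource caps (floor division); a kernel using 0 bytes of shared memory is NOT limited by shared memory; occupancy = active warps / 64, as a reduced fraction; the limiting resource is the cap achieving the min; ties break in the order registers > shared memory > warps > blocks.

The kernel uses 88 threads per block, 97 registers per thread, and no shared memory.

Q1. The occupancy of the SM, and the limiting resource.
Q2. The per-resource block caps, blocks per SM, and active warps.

Answer: occupancy 11/32, limited by registers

registers: 2 blocks
shared memory: no limit (kernel uses none)
warps: 5 blocks
blocks: 24 blocks

Answer: 2 blocks, 22 active warps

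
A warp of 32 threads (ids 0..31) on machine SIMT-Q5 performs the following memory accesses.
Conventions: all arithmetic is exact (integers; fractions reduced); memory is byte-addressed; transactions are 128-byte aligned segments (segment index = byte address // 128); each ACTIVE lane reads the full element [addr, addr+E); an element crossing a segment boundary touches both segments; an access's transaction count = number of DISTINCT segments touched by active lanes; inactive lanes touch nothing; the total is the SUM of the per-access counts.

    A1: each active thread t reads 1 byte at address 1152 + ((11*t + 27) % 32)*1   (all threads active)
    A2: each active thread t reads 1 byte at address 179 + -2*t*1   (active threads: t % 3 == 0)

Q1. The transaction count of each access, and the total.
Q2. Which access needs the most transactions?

A1: 1 transaction
A2: 2 transactions

Answer: 1,2; total 3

Answer: A2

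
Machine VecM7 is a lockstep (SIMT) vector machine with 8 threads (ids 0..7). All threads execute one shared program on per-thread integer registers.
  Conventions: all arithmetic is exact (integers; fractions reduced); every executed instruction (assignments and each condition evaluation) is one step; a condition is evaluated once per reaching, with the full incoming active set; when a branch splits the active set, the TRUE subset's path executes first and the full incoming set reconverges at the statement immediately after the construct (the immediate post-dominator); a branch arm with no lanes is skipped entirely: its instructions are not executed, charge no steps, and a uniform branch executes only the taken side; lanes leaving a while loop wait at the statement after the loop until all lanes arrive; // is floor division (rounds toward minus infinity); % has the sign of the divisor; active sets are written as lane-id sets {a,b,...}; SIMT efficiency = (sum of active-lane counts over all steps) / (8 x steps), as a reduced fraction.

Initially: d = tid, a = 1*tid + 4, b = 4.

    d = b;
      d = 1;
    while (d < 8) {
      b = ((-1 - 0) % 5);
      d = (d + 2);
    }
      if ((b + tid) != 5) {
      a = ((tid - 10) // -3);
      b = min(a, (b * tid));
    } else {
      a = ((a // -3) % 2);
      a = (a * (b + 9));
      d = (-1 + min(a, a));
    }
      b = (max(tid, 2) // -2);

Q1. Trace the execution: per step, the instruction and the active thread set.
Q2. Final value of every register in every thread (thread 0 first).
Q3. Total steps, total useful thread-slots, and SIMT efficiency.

step 0: d <- b                       {0,1,2,3,4,5,6,7}
step 1: d <- 1                       {0,1,2,3,4,5,6,7}
step 2: eval (d < 8)                 {0,1,2,3,4,5,6,7}
step 3: b <- ((-1 - 0) % 5)          {0,1,2,3,4,5,6,7}
step 4: d <- (d + 2)                 {0,1,2,3,4,5,6,7}
step 5: eval (d < 8)                 {0,1,2,3,4,5,6,7}
step 6: b <- ((-1 - 0) % 5)          {0,1,2,3,4,5,6,7}
step 7: d <- (d + 2)                 {0,1,2,3,4,5,6,7}
step 8: eval (d < 8)                 {0,1,2,3,4,5,6,7}
step 9: b <- ((-1 - 0) % 5)          {0,1,2,3,4,5,6,7}
step 10: d <- (d + 2)                 {0,1,2,3,4,5,6,7}
step 11: eval (d < 8)                 {0,1,2,3,4,5,6,7}
step 12: b <- ((-1 - 0) % 5)          {0,1,2,3,4,5,6,7}
step 13: d <- (d + 2)                 {0,1,2,3,4,5,6,7}
step 14: eval (d < 8)                 {0,1,2,3,4,5,6,7}
step 15: eval ((b + tid) != 5)        {0,1,2,3,4,5,6,7}
step 16: a <- ((tid - 10) // -3)      {0,2,3,4,5,6,7}
step 17: b <- min(a, (b * tid))       {0,2,3,4,5,6,7}
step 18: a <- ((a // -3) % 2)         {1}
step 19: a <- (a * (b + 9))           {1}
step 20: d <- (-1 + min(a, a))        {1}
step 21: b <- (max(tid, 2) // -2)     {0,1,2,3,4,5,6,7}

Answer: 22 steps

d: 9,-1,9,9,9,9,9,9
a: 3,0,2,2,2,1,1,1
b: -1,-1,-1,-2,-2,-3,-3,-4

steps = 22; useful = 153; efficiency = 153/176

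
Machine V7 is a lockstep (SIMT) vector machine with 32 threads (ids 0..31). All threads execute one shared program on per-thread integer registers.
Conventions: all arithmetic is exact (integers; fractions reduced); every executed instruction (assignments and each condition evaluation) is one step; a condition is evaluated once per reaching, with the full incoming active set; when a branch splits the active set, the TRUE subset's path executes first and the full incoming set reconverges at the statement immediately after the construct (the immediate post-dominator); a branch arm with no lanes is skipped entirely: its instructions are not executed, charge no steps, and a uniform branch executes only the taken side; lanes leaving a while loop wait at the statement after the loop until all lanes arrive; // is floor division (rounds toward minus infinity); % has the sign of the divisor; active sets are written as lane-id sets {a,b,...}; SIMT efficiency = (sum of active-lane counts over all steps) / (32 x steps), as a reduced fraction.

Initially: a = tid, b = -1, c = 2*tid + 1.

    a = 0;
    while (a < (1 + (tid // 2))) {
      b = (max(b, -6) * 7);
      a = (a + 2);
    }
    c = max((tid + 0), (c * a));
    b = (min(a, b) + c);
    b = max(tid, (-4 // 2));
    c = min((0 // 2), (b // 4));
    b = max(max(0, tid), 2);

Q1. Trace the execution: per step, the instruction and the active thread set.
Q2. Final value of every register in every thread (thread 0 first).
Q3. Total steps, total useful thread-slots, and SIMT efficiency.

step 0: a <- 0                       {0,1,2,3,4,5,6,7,8,9,10,11,12,13,14,15,16,17,18,19,20,21,22,23,24,25,26,27,28,29,30,31}
step 1: eval (a < (1 + (tid // 2)))  {0,1,2,3,4,5,6,7,8,9,10,11,12,13,14,15,16,17,18,19,20,21,22,23,24,25,26,27,28,29,30,31}
step 2: b <- (max(b, -6) * 7)        {0,1,2,3,4,5,6,7,8,9,10,11,12,13,14,15,16,17,18,19,20,21,22,23,24,25,26,27,28,29,30,31}
step 3: a <- (a + 2)                 {0,1,2,3,4,5,6,7,8,9,10,11,12,13,14,15,16,17,18,19,20,21,22,23,24,25,26,27,28,29,30,31}
step 4: eval (a < (1 + (tid // 2)))  {0,1,2,3,4,5,6,7,8,9,10,11,12,13,14,15,16,17,18,19,20,21,22,23,24,25,26,27,28,29,30,31}
step 5: b <- (max(b, -6) * 7)        {4,5,6,7,8,9,10,11,12,13,14,15,16,17,18,19,20,21,22,23,24,25,26,27,28,29,30,31}
step 6: a <- (a + 2)                 {4,5,6,7,8,9,10,11,12,13,14,15,16,17,18,19,20,21,22,23,24,25,26,27,28,29,30,31}
step 7: eval (a < (1 + (tid // 2)))  {4,5,6,7,8,9,10,11,12,13,14,15,16,17,18,19,20,21,22,23,24,25,26,27,28,29,30,31}
step 8: b <- (max(b, -6) * 7)        {8,9,10,11,12,13,14,15,16,17,18,19,20,21,22,23,24,25,26,27,28,29,30,31}
step 9: a <- (a + 2)                 {8,9,10,11,12,13,14,15,16,17,18,19,20,21,22,23,24,25,26,27,28,29,30,31}
step 10: eval (a < (1 + (tid // 2)))  {8,9,10,11,12,13,14,15,16,17,18,19,20,21,22,23,24,25,26,27,28,29,30,31}
step 11: b <- (max(b, -6) * 7)        {12,13,14,15,16,17,18,19,20,21,22,23,24,25,26,27,28,29,30,31}
step 12: a <- (a + 2)                 {12,13,14,15,16,17,18,19,20,21,22,23,24,25,26,27,28,29,30,31}
step 13: eval (a < (1 + (tid // 2)))  {12,13,14,15,16,17,18,19,20,21,22,23,24,25,26,27,28,29,30,31}
step 14: b <- (max(b, -6) * 7)        {16,17,18,19,20,21,22,23,24,25,26,27,28,29,30,31}
step 15: a <- (a + 2)                 {16,17,18,19,20,21,22,23,24,25,26,27,28,29,30,31}
step 16: eval (a < (1 + (tid // 2)))  {16,17,18,19,20,21,22,23,24,25,26,27,28,29,30,31}
step 17: b <- (max(b, -6) * 7)        {20,21,22,23,24,25,26,27,28,29,30,31}
step 18: a <- (a + 2)                 {20,21,22,23,24,25,26,27,28,29,30,31}
step 19: eval (a < (1 + (tid // 2)))  {20,21,22,23,24,25,26,27,28,29,30,31}
step 20: b <- (max(b, -6) * 7)        {24,25,26,27,28,29,30,31}
step 21: a <- (a + 2)                 {24,25,26,27,28,29,30,31}
step 22: eval (a < (1 + (tid // 2)))  {24,25,26,27,28,29,30,31}
step 23: b <- (max(b, -6) * 7)        {28,29,30,31}
step 24: a <- (a + 2)                 {28,29,30,31}
step 25: eval (a < (1 + (tid // 2)))  {28,29,30,31}
step 26: c <- max((tid + 0), (c * a)) {0,1,2,3,4,5,6,7,8,9,10,11,12,13,14,15,16,17,18,19,20,21,22,23,24,25,26,27,28,29,30,31}
step 27: b <- (min(a, b) + c)         {0,1,2,3,4,5,6,7,8,9,10,11,12,13,14,15,16,17,18,19,20,21,22,23,24,25,26,27,28,29,30,31}
step 28: b <- max(tid, (-4 // 2))     {0,1,2,3,4,5,6,7,8,9,10,11,12,13,14,15,16,17,18,19,20,21,22,23,24,25,26,27,28,29,30,31}
step 29: c <- min((0 // 2), (b // 4)) {0,1,2,3,4,5,6,7,8,9,10,11,12,13,14,15,16,17,18,19,20,21,22,23,24,25,26,27,28,29,30,31}
step 30: b <- max(max(0, tid), 2)     {0,1,2,3,4,5,6,7,8,9,10,11,12,13,14,15,16,17,18,19,20,21,22,23,24,25,26,27,28,29,30,31}

Answer: 31 steps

a: 2,2,2,2,4,4,4,4,6,6,6,6,8,8,8,8,10,10,10,10,12,12,12,12,14,14,14,14,16,16,16,16
b: 2,2,2,3,4,5,6,7,8,9,10,11,12,13,14,15,16,17,18,19,20,21,22,23,24,25,26,27,28,29,30,31
c: 0,0,0,0,0,0,0,0,0,0,0,0,0,0,0,0,0,0,0,0,0,0,0,0,0,0,0,0,0,0,0,0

steps = 31; useful = 656; efficiency = 656/992 = 41/62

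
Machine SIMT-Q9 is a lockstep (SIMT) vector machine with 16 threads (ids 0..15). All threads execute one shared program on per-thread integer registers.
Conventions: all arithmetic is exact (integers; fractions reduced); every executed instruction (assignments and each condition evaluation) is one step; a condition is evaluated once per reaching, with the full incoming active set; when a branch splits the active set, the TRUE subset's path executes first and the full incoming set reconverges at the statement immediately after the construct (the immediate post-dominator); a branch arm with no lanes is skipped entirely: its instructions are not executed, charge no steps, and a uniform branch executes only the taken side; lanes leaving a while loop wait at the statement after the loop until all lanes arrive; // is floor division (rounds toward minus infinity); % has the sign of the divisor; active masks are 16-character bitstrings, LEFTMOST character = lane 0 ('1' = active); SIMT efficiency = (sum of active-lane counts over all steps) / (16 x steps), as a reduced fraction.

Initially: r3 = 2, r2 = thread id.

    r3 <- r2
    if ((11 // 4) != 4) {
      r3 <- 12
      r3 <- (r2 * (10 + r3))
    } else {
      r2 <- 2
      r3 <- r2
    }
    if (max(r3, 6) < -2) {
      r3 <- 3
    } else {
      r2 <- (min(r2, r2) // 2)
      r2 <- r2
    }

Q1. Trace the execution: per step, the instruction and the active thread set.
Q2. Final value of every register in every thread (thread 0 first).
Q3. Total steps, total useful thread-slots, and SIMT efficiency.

step 0: r3 <- r2                     1111111111111111
step 1: eval ((11 // 4) != 4)        1111111111111111
step 2: r3 <- 12                     1111111111111111
step 3: r3 <- (r2 * (10 + r3))       1111111111111111
step 4: eval (max(r3, 6) < -2)       1111111111111111
step 5: r2 <- (min(r2, r2) // 2)     1111111111111111
step 6: r2 <- r2                     1111111111111111

Answer: 7 steps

r3: 0,22,44,66,88,110,132,154,176,198,220,242,264,286,308,330
r2: 0,0,1,1,2,2,3,3,4,4,5,5,6,6,7,7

steps = 7; useful = 112; efficiency = 112/112 = 1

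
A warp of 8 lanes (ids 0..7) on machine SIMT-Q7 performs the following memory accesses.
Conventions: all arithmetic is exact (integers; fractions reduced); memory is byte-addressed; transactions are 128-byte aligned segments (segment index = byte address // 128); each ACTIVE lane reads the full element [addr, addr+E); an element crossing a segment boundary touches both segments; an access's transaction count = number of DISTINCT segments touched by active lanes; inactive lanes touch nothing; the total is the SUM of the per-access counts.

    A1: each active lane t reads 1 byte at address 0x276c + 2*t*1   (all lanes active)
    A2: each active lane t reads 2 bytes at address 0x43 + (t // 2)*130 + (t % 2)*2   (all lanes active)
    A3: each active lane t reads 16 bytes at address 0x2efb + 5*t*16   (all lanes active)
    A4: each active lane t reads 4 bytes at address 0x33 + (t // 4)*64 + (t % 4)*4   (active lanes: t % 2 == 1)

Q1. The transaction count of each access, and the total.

A1: 1 transaction
A2: 4 transactions
A3: 6 transactions
A4: 2 transactions

Answer: 1,4,6,2; total 13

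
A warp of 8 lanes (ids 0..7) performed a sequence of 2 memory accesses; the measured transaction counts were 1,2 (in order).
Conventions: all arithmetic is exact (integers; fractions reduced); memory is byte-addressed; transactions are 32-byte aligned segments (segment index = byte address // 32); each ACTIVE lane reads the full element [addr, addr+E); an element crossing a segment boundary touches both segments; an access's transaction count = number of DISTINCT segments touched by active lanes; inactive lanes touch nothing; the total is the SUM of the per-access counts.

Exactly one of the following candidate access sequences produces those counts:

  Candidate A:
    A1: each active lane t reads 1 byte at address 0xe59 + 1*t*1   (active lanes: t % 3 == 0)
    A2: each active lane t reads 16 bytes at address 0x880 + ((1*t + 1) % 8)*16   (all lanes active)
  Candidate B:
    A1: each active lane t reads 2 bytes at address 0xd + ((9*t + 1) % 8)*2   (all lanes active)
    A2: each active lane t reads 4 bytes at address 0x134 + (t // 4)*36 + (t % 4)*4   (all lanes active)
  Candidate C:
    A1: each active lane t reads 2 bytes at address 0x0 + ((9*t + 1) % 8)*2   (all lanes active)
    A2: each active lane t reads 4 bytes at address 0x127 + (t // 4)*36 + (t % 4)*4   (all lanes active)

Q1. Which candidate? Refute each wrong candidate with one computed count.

A: A2 gives 4 transactions, not 2
B: A2 gives 3 transactions, not 2
C: all counts match (1,2)

Answer: C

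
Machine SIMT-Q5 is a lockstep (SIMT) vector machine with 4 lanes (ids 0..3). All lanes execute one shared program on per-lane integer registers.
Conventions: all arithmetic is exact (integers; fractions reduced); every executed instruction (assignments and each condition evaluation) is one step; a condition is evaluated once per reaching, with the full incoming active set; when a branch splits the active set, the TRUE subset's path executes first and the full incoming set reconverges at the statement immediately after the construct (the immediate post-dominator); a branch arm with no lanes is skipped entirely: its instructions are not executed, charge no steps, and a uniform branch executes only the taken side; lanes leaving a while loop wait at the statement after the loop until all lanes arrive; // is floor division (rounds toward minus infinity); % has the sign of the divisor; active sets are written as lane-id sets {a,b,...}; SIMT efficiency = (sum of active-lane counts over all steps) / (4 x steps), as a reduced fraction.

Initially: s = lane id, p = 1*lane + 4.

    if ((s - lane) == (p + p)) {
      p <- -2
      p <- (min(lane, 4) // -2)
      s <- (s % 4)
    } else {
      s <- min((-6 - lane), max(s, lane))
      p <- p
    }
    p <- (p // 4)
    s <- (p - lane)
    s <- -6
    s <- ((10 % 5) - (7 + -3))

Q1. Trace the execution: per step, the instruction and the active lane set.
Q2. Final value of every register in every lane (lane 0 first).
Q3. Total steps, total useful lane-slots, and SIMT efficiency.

step 0: eval ((s - lane) == (p + p)) {0,1,2,3}
step 1: s <- min((-6 - lane), max(s, lane)) {0,1,2,3}
step 2: p <- p                       {0,1,2,3}
step 3: p <- (p // 4)                {0,1,2,3}
step 4: s <- (p - lane)              {0,1,2,3}
step 5: s <- -6                      {0,1,2,3}
step 6: s <- ((10 % 5) - (7 + -3))   {0,1,2,3}

Answer: 7 steps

s: -4,-4,-4,-4
p: 1,1,1,1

steps = 7; useful = 28; efficiency = 28/28 = 1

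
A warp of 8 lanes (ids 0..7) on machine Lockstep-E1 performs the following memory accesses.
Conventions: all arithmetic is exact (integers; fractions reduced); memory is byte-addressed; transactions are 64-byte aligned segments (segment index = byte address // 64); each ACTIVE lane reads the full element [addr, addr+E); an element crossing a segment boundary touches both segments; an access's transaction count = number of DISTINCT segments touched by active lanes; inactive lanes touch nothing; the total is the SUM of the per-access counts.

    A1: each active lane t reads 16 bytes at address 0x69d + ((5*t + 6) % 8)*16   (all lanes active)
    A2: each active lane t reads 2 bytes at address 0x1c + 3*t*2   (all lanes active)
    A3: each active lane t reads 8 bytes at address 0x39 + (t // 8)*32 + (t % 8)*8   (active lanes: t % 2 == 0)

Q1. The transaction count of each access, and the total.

A1: 3 transactions
A2: 2 transactions
A3: 2 transactions

Answer: 3,2,2; total 7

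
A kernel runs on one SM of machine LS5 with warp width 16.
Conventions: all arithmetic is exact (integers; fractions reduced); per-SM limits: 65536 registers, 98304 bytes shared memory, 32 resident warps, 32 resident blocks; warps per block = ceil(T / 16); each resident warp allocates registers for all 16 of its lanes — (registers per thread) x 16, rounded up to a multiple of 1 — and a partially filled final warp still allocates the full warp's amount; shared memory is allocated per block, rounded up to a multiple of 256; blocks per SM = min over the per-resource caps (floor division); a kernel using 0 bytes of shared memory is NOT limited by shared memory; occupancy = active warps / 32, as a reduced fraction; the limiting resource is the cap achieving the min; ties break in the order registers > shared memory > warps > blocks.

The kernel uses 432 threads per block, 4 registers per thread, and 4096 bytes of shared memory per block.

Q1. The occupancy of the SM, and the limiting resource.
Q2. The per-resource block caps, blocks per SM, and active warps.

Answer: occupancy 27/32, limited by warps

registers: 37 blocks
shared memory: 24 blocks
warps: 1 block
blocks: 32 blocks

Answer: 1 block, 27 active warps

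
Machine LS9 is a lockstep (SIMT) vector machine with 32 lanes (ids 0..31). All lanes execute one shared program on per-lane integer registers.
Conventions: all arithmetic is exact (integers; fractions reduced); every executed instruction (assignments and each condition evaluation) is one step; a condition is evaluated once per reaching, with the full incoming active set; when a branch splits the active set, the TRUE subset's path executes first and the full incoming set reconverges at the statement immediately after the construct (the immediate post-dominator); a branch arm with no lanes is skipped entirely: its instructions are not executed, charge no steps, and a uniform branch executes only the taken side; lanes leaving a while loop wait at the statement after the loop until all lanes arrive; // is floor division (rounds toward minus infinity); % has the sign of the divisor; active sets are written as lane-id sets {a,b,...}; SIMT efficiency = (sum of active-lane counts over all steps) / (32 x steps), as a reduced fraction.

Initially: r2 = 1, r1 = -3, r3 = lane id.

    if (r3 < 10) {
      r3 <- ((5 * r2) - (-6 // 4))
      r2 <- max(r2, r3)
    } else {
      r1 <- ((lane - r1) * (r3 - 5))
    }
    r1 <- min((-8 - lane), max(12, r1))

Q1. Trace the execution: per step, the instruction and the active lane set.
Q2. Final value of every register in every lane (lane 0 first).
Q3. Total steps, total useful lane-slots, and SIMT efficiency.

step 0: eval (r3 < 10)               {0,1,2,3,4,5,6,7,8,9,10,11,12,13,14,15,16,17,18,19,20,21,22,23,24,25,26,27,28,29,30,31}
step 1: r3 <- ((5 * r2) - (-6 // 4)) {0,1,2,3,4,5,6,7,8,9}
step 2: r2 <- max(r2, r3)            {0,1,2,3,4,5,6,7,8,9}
step 3: r1 <- ((lane - r1) * (r3 - 5)) {10,11,12,13,14,15,16,17,18,19,20,21,22,23,24,25,26,27,28,29,30,31}
step 4: r1 <- min((-8 - lane), max(12, r1)) {0,1,2,3,4,5,6,7,8,9,10,11,12,13,14,15,16,17,18,19,20,21,22,23,24,25,26,27,28,29,30,31}

Answer: 5 steps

r2: 7,7,7,7,7,7,7,7,7,7,1,1,1,1,1,1,1,1,1,1,1,1,1,1,1,1,1,1,1,1,1,1
r1: -8,-9,-10,-11,-12,-13,-14,-15,-16,-17,-18,-19,-20,-21,-22,-23,-24,-25,-26,-27,-28,-29,-30,-31,-32,-33,-34,-35,-36,-37,-38,-39
r3: 7,7,7,7,7,7,7,7,7,7,10,11,12,13,14,15,16,17,18,19,20,21,22,23,24,25,26,27,28,29,30,31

steps = 5; useful = 106; efficiency = 106/160 = 53/80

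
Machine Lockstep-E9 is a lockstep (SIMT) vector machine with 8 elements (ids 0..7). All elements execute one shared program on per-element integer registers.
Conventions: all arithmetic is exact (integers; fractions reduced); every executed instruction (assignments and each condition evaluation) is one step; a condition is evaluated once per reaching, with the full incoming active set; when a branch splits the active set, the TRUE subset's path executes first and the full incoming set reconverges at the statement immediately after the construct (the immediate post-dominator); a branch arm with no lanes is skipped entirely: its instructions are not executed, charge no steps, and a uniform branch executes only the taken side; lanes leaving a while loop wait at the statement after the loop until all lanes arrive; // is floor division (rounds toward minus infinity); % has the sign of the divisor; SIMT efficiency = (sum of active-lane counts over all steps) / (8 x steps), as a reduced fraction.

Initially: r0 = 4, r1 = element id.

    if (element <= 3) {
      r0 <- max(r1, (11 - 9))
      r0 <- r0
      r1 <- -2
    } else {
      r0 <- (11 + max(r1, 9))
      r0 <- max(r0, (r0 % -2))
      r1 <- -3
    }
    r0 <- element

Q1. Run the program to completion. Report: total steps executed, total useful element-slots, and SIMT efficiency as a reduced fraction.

Answer: 8 steps, 40 useful, 5/8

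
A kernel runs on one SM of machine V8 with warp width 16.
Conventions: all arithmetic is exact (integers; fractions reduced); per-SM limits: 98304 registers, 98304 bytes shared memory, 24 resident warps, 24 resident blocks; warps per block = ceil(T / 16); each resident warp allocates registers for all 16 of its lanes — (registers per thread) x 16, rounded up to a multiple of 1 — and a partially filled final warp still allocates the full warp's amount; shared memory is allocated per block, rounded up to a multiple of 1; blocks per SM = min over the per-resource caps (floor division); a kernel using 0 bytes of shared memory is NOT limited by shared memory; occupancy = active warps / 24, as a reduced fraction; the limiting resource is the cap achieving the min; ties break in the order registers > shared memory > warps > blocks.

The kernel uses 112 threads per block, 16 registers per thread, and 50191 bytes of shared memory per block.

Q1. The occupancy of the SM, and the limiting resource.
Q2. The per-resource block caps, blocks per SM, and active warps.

Answer: occupancy 7/24, limited by shared memory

registers: 54 blocks
shared memory: 1 block
warps: 3 blocks
blocks: 24 blocks

Answer: 1 block, 7 active warps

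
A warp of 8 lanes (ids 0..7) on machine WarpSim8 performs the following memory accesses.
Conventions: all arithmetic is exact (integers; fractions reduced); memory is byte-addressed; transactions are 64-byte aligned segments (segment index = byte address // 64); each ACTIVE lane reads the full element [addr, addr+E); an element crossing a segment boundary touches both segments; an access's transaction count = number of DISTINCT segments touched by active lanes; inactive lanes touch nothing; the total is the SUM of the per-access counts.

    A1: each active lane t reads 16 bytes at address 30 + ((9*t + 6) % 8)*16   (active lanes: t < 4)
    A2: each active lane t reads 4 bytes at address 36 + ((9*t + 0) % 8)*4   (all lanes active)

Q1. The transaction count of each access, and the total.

A1: 3 transactions
A2: 2 transactions

Answer: 3,2; total 5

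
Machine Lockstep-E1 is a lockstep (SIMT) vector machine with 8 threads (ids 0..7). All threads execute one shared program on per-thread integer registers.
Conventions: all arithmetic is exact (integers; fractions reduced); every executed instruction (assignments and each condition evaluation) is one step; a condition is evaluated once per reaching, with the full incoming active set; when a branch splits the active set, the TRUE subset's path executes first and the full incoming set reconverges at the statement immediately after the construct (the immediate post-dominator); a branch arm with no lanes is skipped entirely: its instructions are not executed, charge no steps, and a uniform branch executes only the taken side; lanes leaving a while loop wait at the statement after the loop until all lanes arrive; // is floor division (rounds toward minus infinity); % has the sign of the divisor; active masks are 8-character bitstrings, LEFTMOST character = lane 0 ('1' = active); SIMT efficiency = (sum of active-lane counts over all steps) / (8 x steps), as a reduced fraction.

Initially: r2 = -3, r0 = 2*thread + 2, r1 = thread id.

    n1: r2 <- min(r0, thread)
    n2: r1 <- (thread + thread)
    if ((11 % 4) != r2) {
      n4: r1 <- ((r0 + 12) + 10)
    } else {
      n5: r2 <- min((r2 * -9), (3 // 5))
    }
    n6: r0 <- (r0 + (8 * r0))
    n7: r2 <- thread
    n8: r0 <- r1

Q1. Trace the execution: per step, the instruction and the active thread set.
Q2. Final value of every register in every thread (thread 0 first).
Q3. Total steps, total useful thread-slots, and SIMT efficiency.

step 0: r2 <- min(r0, thread)        11111111
step 1: r1 <- (thread + thread)      11111111
step 2: eval ((11 % 4) != r2)        11111111
step 3: r1 <- ((r0 + 12) + 10)       11101111
step 4: r2 <- min((r2 * -9), (3 // 5)) 00010000
step 5: r0 <- (r0 + (8 * r0))        11111111
step 6: r2 <- thread                 11111111
step 7: r0 <- r1                     11111111

Answer: 8 steps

r2: 0,1,2,3,4,5,6,7
r0: 24,26,28,6,32,34,36,38
r1: 24,26,28,6,32,34,36,38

steps = 8; useful = 56; efficiency = 56/64 = 7/8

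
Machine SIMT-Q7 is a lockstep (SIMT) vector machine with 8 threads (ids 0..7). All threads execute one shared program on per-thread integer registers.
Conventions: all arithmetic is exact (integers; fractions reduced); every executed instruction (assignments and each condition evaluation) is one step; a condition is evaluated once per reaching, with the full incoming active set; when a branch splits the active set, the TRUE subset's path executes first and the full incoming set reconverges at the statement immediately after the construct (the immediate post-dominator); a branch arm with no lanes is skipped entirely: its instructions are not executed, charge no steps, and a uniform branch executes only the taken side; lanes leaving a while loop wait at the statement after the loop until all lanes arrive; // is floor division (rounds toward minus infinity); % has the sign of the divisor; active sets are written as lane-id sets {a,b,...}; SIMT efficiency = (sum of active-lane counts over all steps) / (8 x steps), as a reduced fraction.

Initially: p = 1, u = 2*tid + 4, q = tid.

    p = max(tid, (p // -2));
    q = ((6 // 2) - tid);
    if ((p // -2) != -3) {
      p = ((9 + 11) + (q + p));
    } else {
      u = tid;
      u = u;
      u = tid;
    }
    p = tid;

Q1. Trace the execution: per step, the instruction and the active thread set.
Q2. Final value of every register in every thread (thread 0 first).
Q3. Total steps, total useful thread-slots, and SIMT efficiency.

step 0: p <- max(tid, (p // -2))     {0,1,2,3,4,5,6,7}
step 1: q <- ((6 // 2) - tid)        {0,1,2,3,4,5,6,7}
step 2: eval ((p // -2) != -3)       {0,1,2,3,4,5,6,7}
step 3: p <- ((9 + 11) + (q + p))    {0,1,2,3,4,7}
step 4: u <- tid                     {5,6}
step 5: u <- u                       {5,6}
step 6: u <- tid                     {5,6}
step 7: p <- tid                     {0,1,2,3,4,5,6,7}

Answer: 8 steps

p: 0,1,2,3,4,5,6,7
u: 4,6,8,10,12,5,6,18
q: 3,2,1,0,-1,-2,-3,-4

steps = 8; useful = 44; efficiency = 44/64 = 11/16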